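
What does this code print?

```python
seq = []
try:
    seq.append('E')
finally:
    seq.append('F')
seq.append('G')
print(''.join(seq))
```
EFG

try/finally without except, no exception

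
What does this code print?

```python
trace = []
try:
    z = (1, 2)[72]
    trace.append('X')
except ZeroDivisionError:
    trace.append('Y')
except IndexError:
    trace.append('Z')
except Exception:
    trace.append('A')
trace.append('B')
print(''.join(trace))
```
ZB

IndexError matches before generic Exception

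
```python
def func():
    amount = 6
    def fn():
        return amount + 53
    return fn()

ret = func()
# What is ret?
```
59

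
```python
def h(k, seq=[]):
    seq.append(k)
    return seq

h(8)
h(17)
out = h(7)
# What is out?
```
[8, 17, 7]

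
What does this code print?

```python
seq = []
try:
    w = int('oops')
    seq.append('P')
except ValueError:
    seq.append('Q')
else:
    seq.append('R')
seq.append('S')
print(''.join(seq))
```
QS

else block skipped when exception is caught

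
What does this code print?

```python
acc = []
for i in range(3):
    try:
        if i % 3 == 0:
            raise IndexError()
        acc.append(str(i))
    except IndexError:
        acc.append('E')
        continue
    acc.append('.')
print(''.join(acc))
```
E1.2.

continue in except skips rest of loop body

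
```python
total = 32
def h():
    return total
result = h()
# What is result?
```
32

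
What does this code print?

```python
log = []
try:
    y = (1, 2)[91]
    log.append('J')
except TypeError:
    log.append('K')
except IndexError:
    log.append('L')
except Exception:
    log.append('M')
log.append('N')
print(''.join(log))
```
LN

IndexError matches before generic Exception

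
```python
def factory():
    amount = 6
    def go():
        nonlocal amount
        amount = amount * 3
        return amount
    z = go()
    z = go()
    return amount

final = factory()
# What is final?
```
54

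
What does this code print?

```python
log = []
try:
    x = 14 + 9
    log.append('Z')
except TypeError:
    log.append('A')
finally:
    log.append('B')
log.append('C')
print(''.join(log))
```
ZBC

finally runs after normal execution too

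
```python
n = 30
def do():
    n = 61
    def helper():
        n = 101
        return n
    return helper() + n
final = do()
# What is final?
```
162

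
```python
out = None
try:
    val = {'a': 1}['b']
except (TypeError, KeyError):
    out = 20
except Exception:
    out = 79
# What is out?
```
20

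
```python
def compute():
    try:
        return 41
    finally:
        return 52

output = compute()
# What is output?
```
52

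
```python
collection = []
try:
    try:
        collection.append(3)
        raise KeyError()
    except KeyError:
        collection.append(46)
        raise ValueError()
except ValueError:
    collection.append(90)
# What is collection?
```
[3, 46, 90]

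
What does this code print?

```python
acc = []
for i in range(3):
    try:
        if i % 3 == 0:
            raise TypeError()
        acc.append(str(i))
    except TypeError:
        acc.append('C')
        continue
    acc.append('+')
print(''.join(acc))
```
C1+2+

continue in except skips rest of loop body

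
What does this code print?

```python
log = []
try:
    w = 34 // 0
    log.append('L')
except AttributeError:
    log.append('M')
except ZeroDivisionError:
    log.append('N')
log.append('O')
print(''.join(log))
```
NO

ZeroDivisionError is caught by its specific handler, not AttributeError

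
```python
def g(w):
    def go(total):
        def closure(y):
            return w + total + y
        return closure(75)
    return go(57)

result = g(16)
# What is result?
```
148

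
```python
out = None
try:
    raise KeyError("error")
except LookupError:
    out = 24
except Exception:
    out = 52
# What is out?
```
24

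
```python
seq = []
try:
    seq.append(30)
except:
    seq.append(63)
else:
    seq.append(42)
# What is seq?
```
[30, 42]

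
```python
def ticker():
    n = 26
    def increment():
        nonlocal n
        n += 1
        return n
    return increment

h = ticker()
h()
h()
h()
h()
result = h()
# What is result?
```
31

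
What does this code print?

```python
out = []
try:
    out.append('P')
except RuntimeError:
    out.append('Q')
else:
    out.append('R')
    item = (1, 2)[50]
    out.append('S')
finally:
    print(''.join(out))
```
PR

Try succeeds, else appends 'R', IndexError in else is uncaught, finally prints before exception propagates ('S' never appended)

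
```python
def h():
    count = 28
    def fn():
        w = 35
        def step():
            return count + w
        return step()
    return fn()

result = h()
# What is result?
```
63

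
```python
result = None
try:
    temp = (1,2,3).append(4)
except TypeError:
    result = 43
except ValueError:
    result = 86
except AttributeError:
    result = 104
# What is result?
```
104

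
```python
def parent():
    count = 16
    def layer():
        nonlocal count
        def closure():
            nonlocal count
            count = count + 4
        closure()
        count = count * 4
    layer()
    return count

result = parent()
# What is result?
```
80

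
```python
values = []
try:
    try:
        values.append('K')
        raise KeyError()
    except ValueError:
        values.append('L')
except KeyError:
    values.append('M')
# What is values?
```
['K', 'M']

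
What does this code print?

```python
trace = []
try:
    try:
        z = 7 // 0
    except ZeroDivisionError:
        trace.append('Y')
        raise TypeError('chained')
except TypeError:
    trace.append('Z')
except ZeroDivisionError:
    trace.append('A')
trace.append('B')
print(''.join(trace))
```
YZB

TypeError raised and caught, original ZeroDivisionError not re-raised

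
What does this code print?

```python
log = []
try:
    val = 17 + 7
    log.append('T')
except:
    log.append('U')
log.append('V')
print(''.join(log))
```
TV

No exception, try block completes normally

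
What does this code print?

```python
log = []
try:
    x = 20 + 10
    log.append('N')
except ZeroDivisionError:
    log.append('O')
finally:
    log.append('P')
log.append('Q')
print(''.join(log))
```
NPQ

finally runs after normal execution too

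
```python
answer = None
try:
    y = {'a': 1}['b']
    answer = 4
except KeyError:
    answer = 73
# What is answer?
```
73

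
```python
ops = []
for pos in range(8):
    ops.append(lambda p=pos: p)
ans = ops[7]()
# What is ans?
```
7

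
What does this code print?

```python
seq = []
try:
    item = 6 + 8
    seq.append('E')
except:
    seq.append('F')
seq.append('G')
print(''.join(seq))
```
EG

No exception, try block completes normally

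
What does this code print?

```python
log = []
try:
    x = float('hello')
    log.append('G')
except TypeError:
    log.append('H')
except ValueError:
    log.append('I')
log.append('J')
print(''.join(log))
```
IJ

ValueError is caught by its specific handler, not TypeError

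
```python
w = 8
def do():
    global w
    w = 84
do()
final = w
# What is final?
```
84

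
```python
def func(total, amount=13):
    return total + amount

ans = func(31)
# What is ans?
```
44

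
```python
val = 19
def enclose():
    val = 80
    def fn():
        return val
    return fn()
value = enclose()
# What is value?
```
80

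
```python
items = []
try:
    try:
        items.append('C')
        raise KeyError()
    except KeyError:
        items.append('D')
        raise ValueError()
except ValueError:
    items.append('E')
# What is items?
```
['C', 'D', 'E']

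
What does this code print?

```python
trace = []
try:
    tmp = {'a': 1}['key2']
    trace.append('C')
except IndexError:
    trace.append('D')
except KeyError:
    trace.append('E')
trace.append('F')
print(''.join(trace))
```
EF

KeyError is caught by its specific handler, not IndexError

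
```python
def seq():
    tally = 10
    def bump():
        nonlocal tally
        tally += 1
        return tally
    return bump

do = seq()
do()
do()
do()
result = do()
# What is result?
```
14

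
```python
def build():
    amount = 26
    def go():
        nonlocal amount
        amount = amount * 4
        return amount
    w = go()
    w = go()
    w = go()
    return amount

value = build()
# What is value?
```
1664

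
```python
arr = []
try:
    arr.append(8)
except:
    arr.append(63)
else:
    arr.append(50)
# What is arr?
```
[8, 50]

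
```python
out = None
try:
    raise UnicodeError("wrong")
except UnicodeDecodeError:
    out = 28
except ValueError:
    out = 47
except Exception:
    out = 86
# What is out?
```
47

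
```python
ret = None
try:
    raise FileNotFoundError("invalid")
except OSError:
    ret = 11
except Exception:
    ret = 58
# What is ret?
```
11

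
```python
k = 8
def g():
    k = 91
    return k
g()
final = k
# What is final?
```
8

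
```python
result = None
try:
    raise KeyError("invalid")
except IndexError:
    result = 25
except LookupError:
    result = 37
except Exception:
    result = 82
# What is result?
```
37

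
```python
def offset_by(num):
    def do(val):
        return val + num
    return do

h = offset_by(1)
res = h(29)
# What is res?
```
30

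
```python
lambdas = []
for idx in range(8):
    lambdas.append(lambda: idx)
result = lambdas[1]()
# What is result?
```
7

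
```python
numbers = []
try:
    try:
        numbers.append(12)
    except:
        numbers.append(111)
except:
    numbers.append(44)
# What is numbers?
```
[12]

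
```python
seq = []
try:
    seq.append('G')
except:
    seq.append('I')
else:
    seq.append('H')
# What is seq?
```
['G', 'H']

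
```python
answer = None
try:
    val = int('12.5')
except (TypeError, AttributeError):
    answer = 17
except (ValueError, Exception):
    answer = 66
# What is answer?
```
66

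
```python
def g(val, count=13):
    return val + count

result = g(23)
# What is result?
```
36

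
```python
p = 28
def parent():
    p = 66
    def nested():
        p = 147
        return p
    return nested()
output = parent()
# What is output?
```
147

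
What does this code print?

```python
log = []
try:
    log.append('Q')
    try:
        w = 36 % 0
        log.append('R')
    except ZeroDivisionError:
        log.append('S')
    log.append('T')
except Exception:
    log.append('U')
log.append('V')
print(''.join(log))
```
QSTV

Inner exception caught by inner handler, outer continues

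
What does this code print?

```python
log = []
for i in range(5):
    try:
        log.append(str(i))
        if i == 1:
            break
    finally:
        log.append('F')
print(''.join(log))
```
0F1F

finally runs even when breaking out of loop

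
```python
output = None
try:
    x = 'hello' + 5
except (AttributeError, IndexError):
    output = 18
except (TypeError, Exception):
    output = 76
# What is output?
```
76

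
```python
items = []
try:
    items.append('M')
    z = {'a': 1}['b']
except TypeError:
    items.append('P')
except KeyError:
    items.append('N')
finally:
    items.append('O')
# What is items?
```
['M', 'N', 'O']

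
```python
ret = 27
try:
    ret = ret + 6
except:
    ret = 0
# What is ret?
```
33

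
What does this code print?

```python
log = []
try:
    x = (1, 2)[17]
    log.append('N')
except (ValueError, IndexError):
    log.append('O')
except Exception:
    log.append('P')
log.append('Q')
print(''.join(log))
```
OQ

IndexError matches tuple containing it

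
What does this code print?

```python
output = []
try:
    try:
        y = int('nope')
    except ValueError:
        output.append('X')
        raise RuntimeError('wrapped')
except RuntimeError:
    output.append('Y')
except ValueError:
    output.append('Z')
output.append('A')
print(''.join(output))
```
XYA

RuntimeError raised and caught, original ValueError not re-raised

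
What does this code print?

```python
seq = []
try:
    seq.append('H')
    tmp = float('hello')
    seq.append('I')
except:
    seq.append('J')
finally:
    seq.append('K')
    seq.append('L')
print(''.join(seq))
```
HJKL

Code before exception runs, then except, then all of finally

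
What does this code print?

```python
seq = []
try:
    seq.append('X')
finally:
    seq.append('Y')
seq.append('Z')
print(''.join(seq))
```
XYZ

try/finally without except, no exception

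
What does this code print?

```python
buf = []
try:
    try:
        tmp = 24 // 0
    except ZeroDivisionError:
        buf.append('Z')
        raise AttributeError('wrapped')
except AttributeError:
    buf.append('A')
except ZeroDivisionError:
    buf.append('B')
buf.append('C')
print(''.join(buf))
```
ZAC

AttributeError raised and caught, original ZeroDivisionError not re-raised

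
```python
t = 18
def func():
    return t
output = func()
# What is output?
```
18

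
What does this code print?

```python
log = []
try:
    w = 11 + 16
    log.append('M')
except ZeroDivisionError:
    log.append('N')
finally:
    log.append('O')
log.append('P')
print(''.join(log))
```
MOP

finally runs after normal execution too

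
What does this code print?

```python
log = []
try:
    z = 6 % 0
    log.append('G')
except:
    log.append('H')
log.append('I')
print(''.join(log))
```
HI

Exception raised in try, caught by bare except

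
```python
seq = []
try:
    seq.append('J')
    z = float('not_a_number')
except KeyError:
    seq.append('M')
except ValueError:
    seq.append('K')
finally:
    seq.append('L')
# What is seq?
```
['J', 'K', 'L']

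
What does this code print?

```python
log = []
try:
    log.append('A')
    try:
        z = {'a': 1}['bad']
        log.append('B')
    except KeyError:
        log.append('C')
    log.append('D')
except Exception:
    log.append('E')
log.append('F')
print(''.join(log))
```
ACDF

Inner exception caught by inner handler, outer continues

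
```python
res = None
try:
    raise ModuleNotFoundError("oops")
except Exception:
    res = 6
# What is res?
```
6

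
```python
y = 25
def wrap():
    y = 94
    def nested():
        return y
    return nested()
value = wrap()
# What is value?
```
94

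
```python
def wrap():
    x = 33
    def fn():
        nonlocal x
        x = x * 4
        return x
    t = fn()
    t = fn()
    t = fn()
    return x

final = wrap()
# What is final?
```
2112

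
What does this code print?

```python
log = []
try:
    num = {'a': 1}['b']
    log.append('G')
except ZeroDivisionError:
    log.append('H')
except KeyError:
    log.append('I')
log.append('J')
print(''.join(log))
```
IJ

KeyError is caught by its specific handler, not ZeroDivisionError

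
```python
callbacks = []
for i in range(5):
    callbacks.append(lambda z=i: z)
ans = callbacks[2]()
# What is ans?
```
2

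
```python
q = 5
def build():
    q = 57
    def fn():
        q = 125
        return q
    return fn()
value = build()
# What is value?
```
125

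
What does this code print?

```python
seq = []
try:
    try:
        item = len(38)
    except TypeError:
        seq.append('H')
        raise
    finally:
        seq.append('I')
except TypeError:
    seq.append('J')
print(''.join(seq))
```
HIJ

finally runs before re-raised exception propagates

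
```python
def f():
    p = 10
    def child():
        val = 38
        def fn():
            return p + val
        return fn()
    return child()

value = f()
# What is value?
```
48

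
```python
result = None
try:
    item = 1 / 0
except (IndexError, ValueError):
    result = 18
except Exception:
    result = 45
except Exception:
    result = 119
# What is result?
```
45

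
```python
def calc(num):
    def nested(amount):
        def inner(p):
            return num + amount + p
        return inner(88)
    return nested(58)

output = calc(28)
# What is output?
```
174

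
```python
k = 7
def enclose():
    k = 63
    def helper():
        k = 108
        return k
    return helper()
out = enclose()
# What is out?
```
108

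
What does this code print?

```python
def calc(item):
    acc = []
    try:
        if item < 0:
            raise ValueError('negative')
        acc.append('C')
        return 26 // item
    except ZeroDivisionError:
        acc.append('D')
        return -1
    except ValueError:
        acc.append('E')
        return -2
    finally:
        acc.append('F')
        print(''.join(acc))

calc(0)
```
CDF

item=0 causes ZeroDivisionError, caught, finally prints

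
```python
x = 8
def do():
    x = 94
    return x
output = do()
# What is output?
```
94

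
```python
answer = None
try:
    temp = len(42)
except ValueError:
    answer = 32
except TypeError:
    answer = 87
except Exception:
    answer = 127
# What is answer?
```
87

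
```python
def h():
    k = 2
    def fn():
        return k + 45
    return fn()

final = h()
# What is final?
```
47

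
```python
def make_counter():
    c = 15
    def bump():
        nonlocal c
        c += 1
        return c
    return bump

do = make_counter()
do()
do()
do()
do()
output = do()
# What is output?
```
20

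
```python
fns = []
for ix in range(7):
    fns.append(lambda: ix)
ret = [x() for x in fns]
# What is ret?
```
[6, 6, 6, 6, 6, 6, 6]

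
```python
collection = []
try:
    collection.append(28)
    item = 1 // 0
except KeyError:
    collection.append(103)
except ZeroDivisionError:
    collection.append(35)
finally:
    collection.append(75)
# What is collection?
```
[28, 35, 75]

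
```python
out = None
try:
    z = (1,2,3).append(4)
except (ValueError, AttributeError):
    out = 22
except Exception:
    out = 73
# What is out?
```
22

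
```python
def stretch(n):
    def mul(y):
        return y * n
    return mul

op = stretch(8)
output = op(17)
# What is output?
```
136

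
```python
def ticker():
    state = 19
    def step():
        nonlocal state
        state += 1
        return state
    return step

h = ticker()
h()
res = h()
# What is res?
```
21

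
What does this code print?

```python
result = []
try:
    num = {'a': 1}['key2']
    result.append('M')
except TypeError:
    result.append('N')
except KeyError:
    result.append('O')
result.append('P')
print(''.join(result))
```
OP

KeyError is caught by its specific handler, not TypeError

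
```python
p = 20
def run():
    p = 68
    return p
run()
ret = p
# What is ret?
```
20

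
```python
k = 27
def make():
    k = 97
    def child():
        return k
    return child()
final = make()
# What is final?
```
97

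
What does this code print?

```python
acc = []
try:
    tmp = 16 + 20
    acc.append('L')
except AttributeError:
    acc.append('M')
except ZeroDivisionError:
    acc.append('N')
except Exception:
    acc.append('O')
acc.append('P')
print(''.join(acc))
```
LP

No exception, try block completes normally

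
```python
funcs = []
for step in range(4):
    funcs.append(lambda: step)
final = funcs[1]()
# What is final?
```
3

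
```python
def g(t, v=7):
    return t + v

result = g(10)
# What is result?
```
17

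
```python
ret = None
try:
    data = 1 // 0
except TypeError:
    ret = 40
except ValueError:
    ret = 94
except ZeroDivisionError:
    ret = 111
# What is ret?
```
111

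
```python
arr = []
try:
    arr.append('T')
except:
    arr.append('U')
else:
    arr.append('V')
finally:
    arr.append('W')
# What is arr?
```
['T', 'V', 'W']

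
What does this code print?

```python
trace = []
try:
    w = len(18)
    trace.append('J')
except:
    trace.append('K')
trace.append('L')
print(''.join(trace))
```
KL

Exception raised in try, caught by bare except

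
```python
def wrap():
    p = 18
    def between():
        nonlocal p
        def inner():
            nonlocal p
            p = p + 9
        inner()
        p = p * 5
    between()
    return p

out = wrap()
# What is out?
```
135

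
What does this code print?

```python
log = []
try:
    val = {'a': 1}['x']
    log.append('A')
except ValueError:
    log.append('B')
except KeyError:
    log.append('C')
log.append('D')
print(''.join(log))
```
CD

KeyError is caught by its specific handler, not ValueError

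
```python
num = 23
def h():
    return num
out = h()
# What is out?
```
23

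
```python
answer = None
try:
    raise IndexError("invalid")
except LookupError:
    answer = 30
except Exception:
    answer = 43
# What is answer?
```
30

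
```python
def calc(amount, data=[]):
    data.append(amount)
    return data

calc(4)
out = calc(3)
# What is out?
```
[4, 3]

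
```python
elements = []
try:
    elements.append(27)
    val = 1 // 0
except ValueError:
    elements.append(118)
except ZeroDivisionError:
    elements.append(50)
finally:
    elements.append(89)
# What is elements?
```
[27, 50, 89]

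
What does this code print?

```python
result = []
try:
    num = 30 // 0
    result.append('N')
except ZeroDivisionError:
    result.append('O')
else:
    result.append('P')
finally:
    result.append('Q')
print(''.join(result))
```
OQ

Exception: except runs, else skipped, finally runs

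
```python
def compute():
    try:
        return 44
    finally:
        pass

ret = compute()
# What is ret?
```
44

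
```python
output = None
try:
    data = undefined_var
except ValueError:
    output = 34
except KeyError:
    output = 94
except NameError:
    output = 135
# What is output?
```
135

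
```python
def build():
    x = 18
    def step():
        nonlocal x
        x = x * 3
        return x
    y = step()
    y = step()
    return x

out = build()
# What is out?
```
162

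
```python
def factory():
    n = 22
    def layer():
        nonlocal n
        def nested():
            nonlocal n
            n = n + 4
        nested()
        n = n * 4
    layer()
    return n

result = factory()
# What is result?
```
104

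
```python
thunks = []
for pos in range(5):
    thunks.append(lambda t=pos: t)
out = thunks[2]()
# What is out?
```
2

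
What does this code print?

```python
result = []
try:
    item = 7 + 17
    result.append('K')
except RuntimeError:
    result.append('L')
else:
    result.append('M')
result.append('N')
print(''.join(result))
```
KMN

else block runs when no exception occurs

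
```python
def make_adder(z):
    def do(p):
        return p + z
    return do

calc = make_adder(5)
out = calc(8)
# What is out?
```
13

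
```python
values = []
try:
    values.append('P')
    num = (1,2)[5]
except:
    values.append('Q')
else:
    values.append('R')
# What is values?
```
['P', 'Q']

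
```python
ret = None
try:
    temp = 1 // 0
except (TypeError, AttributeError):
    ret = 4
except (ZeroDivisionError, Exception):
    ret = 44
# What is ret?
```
44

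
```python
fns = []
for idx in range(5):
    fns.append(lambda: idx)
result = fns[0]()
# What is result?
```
4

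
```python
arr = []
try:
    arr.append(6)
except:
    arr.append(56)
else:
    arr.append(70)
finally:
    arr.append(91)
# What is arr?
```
[6, 70, 91]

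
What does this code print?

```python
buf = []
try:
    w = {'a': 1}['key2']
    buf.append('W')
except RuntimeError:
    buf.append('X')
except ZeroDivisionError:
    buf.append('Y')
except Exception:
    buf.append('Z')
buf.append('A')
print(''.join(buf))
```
ZA

KeyError not specifically caught, falls to Exception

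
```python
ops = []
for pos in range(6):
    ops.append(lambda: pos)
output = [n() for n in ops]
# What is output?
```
[5, 5, 5, 5, 5, 5]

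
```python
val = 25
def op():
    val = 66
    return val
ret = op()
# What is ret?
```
66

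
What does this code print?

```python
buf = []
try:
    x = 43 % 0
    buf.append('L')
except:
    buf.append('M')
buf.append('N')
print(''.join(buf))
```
MN

Exception raised in try, caught by bare except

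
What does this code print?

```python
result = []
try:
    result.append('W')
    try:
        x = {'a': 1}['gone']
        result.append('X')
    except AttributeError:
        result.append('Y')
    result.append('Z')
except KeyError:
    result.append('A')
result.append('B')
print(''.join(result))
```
WAB

Inner handler doesn't match, propagates to outer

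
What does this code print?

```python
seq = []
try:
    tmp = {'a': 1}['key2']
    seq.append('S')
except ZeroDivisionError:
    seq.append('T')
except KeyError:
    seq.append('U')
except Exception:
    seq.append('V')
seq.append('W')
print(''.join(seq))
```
UW

KeyError matches before generic Exception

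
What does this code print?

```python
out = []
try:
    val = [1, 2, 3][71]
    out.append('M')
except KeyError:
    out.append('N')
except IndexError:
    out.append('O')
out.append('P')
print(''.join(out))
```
OP

IndexError is caught by its specific handler, not KeyError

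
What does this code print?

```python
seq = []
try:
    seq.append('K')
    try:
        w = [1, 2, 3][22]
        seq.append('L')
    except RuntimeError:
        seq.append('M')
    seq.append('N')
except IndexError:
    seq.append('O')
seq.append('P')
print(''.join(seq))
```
KOP

Inner handler doesn't match, propagates to outer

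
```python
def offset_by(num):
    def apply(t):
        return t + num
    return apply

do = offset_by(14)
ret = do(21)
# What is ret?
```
35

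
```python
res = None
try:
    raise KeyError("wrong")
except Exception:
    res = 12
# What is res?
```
12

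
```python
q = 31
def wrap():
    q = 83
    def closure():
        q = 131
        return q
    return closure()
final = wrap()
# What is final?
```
131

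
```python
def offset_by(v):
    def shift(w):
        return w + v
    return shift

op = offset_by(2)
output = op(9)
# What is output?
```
11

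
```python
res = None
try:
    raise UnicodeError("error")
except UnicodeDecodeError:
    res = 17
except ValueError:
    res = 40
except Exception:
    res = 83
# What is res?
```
40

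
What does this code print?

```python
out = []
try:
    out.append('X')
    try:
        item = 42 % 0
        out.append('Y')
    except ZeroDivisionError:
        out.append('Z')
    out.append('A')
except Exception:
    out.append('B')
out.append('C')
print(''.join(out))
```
XZAC

Inner exception caught by inner handler, outer continues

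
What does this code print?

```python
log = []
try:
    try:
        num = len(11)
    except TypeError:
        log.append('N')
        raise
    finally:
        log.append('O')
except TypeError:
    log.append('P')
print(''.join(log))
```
NOP

finally runs before re-raised exception propagates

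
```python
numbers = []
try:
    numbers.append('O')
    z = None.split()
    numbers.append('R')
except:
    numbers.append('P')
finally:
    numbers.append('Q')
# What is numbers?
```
['O', 'P', 'Q']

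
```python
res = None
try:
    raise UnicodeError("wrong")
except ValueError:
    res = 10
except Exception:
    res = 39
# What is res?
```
10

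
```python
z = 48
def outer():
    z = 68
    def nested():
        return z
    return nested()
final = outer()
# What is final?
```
68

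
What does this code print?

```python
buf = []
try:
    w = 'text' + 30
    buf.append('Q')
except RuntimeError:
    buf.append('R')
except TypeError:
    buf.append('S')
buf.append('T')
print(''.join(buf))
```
ST

TypeError is caught by its specific handler, not RuntimeError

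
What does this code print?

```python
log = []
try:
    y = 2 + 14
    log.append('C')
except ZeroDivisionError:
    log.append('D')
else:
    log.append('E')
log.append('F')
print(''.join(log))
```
CEF

else block runs when no exception occurs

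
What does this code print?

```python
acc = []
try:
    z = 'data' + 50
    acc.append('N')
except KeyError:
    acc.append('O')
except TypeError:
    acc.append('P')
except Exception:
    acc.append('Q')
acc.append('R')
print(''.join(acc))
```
PR

TypeError matches before generic Exception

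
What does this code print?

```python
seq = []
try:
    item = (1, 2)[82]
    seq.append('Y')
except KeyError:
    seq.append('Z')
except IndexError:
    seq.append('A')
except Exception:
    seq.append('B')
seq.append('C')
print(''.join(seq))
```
AC

IndexError matches before generic Exception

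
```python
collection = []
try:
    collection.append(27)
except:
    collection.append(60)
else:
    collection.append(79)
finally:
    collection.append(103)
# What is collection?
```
[27, 79, 103]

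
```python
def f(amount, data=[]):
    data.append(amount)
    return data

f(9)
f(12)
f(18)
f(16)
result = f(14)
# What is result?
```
[9, 12, 18, 16, 14]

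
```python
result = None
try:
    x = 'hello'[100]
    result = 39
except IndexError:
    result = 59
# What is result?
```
59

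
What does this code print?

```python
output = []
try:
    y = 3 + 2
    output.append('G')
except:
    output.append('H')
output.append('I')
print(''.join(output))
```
GI

No exception, try block completes normally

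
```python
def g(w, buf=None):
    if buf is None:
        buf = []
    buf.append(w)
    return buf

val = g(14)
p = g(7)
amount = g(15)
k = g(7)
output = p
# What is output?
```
[7]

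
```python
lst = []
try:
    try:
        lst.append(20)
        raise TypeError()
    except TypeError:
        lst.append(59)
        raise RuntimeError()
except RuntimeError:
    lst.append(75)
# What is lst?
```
[20, 59, 75]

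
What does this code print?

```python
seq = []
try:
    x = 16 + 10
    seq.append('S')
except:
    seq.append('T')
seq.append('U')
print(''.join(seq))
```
SU

No exception, try block completes normally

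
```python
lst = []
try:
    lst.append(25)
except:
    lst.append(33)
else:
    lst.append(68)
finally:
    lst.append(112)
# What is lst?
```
[25, 68, 112]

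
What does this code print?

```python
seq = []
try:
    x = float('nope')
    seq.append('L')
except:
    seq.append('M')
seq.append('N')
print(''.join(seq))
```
MN

Exception raised in try, caught by bare except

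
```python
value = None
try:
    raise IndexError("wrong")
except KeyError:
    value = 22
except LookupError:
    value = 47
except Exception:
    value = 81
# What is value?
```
47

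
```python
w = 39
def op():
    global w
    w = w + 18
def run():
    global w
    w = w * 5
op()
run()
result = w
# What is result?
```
285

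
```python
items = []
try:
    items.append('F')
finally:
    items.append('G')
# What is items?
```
['F', 'G']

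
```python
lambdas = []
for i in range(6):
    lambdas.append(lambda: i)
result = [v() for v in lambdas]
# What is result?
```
[5, 5, 5, 5, 5, 5]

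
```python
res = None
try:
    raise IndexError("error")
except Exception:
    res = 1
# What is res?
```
1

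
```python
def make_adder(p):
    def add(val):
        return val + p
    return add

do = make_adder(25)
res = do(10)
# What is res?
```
35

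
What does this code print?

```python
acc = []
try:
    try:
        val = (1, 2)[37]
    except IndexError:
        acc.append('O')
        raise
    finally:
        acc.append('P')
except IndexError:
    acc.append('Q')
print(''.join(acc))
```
OPQ

finally runs before re-raised exception propagates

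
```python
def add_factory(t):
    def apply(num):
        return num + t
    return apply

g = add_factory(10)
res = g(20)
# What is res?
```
30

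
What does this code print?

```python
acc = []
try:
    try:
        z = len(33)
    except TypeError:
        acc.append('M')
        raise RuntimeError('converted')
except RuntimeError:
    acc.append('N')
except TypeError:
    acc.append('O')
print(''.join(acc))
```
MN

New RuntimeError raised, caught by outer RuntimeError handler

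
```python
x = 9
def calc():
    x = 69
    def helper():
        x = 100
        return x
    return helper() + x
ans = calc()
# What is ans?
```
169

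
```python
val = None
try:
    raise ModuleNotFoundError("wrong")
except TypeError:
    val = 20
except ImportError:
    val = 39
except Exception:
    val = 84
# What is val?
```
39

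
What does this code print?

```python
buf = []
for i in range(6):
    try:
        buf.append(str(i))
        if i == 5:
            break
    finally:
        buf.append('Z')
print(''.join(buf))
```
0Z1Z2Z3Z4Z5Z

finally runs even when breaking out of loop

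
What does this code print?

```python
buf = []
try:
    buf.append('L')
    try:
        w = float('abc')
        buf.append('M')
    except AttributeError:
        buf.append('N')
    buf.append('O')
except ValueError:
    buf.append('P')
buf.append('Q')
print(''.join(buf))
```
LPQ

Inner handler doesn't match, propagates to outer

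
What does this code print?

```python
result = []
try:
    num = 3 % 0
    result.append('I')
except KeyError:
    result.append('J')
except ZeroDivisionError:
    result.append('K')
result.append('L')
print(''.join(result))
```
KL

ZeroDivisionError is caught by its specific handler, not KeyError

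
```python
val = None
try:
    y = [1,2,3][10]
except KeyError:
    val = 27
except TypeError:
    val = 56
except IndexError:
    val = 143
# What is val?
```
143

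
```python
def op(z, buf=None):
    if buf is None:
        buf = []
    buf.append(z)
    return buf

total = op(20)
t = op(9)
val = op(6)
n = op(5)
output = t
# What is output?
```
[9]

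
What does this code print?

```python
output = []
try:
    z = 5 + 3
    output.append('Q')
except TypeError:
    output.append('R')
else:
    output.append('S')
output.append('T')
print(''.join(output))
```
QST

else block runs when no exception occurs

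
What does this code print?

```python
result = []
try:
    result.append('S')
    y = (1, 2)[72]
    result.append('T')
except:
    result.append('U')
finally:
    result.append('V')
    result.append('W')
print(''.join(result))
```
SUVW

Code before exception runs, then except, then all of finally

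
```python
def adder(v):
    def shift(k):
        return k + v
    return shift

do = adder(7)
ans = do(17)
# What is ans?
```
24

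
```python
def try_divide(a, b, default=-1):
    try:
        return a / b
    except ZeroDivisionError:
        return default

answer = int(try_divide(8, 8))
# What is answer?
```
1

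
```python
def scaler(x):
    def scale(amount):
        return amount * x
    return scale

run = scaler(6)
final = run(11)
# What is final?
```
66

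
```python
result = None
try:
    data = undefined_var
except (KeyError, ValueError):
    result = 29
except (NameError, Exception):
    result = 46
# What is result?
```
46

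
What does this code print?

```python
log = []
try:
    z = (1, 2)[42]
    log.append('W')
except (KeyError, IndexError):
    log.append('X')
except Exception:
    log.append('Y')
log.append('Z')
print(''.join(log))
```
XZ

IndexError matches tuple containing it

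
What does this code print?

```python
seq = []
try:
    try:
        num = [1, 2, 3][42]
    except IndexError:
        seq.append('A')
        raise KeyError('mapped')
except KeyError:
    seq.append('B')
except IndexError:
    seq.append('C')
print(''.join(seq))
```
AB

New KeyError raised, caught by outer KeyError handler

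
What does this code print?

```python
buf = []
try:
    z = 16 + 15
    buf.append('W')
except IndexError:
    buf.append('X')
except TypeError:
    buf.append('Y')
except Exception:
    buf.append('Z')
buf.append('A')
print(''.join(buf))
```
WA

No exception, try block completes normally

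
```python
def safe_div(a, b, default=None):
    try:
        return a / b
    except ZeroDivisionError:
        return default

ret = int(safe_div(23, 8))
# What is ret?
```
2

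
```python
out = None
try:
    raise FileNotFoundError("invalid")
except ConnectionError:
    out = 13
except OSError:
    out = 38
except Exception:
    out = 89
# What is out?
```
38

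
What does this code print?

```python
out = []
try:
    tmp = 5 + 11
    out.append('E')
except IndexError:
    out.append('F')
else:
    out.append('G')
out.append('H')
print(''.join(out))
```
EGH

else block runs when no exception occurs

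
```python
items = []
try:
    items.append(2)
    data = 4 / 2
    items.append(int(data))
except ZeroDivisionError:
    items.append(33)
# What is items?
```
[2, 2]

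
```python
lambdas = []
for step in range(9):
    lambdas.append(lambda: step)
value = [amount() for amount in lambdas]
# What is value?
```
[8, 8, 8, 8, 8, 8, 8, 8, 8]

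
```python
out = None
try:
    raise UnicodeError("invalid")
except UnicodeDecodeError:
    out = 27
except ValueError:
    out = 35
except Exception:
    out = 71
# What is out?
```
35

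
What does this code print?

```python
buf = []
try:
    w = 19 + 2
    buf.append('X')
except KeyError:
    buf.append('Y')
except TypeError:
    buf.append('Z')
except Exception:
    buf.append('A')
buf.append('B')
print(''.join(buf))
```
XB

No exception, try block completes normally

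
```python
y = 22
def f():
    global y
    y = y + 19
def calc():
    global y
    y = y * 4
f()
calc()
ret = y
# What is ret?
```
164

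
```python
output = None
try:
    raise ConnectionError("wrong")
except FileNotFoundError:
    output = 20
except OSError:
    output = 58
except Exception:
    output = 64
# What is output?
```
58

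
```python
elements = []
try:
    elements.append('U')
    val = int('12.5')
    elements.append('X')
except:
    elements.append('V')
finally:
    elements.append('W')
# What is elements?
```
['U', 'V', 'W']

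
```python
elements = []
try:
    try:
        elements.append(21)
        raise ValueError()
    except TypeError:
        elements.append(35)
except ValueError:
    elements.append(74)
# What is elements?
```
[21, 74]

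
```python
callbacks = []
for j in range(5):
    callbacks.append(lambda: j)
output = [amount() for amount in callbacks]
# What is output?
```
[4, 4, 4, 4, 4]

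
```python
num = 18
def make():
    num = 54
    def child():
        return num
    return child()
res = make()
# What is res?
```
54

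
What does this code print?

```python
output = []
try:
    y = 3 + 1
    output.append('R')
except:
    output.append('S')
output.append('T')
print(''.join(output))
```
RT

No exception, try block completes normally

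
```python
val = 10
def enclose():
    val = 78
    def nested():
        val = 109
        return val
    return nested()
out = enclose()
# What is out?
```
109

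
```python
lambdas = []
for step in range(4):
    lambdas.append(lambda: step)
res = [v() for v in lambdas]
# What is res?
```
[3, 3, 3, 3]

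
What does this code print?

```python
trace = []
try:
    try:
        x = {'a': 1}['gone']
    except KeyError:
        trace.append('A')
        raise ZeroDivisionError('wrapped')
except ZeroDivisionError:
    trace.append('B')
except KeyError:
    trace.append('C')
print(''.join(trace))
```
AB

New ZeroDivisionError raised, caught by outer ZeroDivisionError handler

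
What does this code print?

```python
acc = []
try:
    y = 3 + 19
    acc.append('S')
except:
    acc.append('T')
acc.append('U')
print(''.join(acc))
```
SU

No exception, try block completes normally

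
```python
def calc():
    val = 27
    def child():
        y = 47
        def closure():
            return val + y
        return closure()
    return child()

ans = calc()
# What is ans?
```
74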